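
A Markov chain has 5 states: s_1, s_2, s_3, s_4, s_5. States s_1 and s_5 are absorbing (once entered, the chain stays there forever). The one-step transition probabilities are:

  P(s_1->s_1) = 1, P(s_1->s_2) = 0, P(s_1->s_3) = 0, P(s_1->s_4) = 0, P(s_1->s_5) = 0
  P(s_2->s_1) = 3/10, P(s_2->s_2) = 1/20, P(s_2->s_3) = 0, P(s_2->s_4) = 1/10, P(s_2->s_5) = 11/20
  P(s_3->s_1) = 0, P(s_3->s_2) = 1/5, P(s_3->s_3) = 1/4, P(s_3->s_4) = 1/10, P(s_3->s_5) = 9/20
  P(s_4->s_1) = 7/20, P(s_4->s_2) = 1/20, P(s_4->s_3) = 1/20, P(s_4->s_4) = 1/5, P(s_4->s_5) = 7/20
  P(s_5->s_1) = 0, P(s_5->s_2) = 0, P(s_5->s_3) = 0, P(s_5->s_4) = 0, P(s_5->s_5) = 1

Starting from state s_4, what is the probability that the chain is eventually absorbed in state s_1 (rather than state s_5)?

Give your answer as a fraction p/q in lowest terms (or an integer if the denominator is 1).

Let a_i = P(absorbed in s_1 | start in state i).
Boundary conditions: a_s_1 = 1, a_s_5 = 0.
For each transient state i, a_i = sum_j P(i->j) * a_j:
  a_s_2 = 3/10*a_s_1 + 1/20*a_s_2 + 0*a_s_3 + 1/10*a_s_4 + 11/20*a_s_5
  a_s_3 = 0*a_s_1 + 1/5*a_s_2 + 1/4*a_s_3 + 1/10*a_s_4 + 9/20*a_s_5
  a_s_4 = 7/20*a_s_1 + 1/20*a_s_2 + 1/20*a_s_3 + 1/5*a_s_4 + 7/20*a_s_5

Substituting a_s_1 = 1 and a_s_5 = 0, rearrange to (I - Q) a = r where r[i] = P(i -> s_1):
  [19/20, 0, -1/10] . (a_s_2, a_s_3, a_s_4) = 3/10
  [-1/5, 3/4, -1/10] . (a_s_2, a_s_3, a_s_4) = 0
  [-1/20, -1/20, 4/5] . (a_s_2, a_s_3, a_s_4) = 7/20

Solving yields:
  a_s_2 = 819/2242
  a_s_3 = 359/2242
  a_s_4 = 111/236

Starting state is s_4, so the absorption probability is a_s_4 = 111/236.

Answer: 111/236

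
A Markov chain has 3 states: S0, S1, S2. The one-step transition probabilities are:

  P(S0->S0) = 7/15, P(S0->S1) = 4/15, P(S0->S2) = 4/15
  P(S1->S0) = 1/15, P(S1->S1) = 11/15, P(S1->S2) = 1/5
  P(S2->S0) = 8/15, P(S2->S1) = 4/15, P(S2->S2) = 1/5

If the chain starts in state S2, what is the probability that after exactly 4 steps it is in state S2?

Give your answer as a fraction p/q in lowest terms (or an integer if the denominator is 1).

Computing P^4 by repeated multiplication:
P^1 =
  S0: [7/15, 4/15, 4/15]
  S1: [1/15, 11/15, 1/5]
  S2: [8/15, 4/15, 1/5]
P^2 =
  S0: [17/45, 88/225, 52/225]
  S1: [14/75, 137/225, 46/225]
  S2: [28/75, 88/225, 53/225]
P^3 =
  S0: [1099/3375, 1516/3375, 152/675]
  S1: [799/3375, 1859/3375, 239/1125]
  S2: [44/135, 1516/3375, 253/1125]
P^4 =
  S0: [15289/50625, 24112/50625, 11224/50625]
  S1: [4396/16875, 26513/50625, 10924/50625]
  S2: [5096/16875, 24112/50625, 449/2025]

(P^4)[S2 -> S2] = 449/2025

Answer: 449/2025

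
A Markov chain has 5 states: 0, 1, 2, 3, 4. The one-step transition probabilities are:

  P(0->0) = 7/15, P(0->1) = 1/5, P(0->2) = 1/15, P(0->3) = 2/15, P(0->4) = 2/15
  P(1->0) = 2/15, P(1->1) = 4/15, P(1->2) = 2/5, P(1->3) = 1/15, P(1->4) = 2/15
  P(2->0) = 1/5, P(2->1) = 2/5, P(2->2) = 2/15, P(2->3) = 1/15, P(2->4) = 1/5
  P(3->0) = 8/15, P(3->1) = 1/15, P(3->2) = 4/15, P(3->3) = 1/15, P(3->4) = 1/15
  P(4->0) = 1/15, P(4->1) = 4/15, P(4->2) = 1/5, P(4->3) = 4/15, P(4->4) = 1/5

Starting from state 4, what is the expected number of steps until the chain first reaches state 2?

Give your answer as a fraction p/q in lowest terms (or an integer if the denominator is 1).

Let h_i = expected steps to first reach 2 from state i.
Boundary: h_2 = 0.
First-step equations for the other states:
  h_0 = 1 + 7/15*h_0 + 1/5*h_1 + 1/15*h_2 + 2/15*h_3 + 2/15*h_4
  h_1 = 1 + 2/15*h_0 + 4/15*h_1 + 2/5*h_2 + 1/15*h_3 + 2/15*h_4
  h_3 = 1 + 8/15*h_0 + 1/15*h_1 + 4/15*h_2 + 1/15*h_3 + 1/15*h_4
  h_4 = 1 + 1/15*h_0 + 4/15*h_1 + 1/5*h_2 + 4/15*h_3 + 1/5*h_4

Substituting h_2 = 0 and rearranging gives the linear system (I - Q) h = 1:
  [8/15, -1/5, -2/15, -2/15] . (h_0, h_1, h_3, h_4) = 1
  [-2/15, 11/15, -1/15, -2/15] . (h_0, h_1, h_3, h_4) = 1
  [-8/15, -1/15, 14/15, -1/15] . (h_0, h_1, h_3, h_4) = 1
  [-1/15, -4/15, -4/15, 4/5] . (h_0, h_1, h_3, h_4) = 1

Solving yields:
  h_0 = 9405/1681
  h_1 = 6135/1681
  h_3 = 8160/1681
  h_4 = 7650/1681

Starting state is 4, so the expected hitting time is h_4 = 7650/1681.

Answer: 7650/1681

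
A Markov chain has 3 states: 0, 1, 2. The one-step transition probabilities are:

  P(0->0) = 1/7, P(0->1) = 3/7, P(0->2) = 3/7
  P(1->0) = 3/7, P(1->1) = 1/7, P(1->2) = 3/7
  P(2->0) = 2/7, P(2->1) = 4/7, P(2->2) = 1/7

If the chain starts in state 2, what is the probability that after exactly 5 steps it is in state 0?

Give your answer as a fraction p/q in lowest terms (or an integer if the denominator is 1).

Answer: 4936/16807

Derivation:
Computing P^5 by repeated multiplication:
P^1 =
  0: [1/7, 3/7, 3/7]
  1: [3/7, 1/7, 3/7]
  2: [2/7, 4/7, 1/7]
P^2 =
  0: [16/49, 18/49, 15/49]
  1: [12/49, 22/49, 15/49]
  2: [16/49, 2/7, 19/49]
P^3 =
  0: [100/343, 18/49, 117/343]
  1: [108/343, 118/343, 117/343]
  2: [96/343, 138/343, 109/343]
P^4 =
  0: [712/2401, 894/2401, 795/2401]
  1: [696/2401, 130/343, 795/2401]
  2: [104/343, 862/2401, 811/2401]
P^5 =
  0: [712/2401, 6210/16807, 5613/16807]
  1: [5016/16807, 6178/16807, 5613/16807]
  2: [4936/16807, 6290/16807, 5581/16807]

(P^5)[2 -> 0] = 4936/16807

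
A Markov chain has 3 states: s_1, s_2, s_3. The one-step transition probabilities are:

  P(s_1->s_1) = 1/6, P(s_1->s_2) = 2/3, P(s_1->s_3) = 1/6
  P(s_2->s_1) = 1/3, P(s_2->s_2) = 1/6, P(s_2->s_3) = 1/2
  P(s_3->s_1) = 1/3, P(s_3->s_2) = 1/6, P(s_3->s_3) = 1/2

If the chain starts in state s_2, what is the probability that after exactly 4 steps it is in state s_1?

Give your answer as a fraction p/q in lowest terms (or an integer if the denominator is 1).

Computing P^4 by repeated multiplication:
P^1 =
  s_1: [1/6, 2/3, 1/6]
  s_2: [1/3, 1/6, 1/2]
  s_3: [1/3, 1/6, 1/2]
P^2 =
  s_1: [11/36, 1/4, 4/9]
  s_2: [5/18, 1/3, 7/18]
  s_3: [5/18, 1/3, 7/18]
P^3 =
  s_1: [61/216, 23/72, 43/108]
  s_2: [31/108, 11/36, 11/27]
  s_3: [31/108, 11/36, 11/27]
P^4 =
  s_1: [371/1296, 133/432, 263/648]
  s_2: [185/648, 67/216, 131/324]
  s_3: [185/648, 67/216, 131/324]

(P^4)[s_2 -> s_1] = 185/648

Answer: 185/648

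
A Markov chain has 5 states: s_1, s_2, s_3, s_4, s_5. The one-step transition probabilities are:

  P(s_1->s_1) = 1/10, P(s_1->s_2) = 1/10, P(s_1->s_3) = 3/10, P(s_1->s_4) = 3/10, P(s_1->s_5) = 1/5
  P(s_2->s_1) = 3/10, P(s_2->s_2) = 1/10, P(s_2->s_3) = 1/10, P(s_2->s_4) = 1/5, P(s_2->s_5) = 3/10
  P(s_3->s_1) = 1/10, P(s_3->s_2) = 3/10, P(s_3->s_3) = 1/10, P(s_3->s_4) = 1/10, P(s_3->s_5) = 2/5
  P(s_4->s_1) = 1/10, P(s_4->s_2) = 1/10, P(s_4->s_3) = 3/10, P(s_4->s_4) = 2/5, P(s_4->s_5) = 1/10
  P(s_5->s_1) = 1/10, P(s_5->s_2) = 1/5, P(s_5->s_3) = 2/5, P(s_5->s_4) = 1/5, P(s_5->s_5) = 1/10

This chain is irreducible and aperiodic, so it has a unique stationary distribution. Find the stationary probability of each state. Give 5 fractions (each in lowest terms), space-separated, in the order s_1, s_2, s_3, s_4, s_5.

Answer: 397/2963 1007/5926 711/2963 1403/5926 650/2963

Derivation:
The stationary distribution satisfies pi = pi * P, i.e.:
  pi_s_1 = 1/10*pi_s_1 + 3/10*pi_s_2 + 1/10*pi_s_3 + 1/10*pi_s_4 + 1/10*pi_s_5
  pi_s_2 = 1/10*pi_s_1 + 1/10*pi_s_2 + 3/10*pi_s_3 + 1/10*pi_s_4 + 1/5*pi_s_5
  pi_s_3 = 3/10*pi_s_1 + 1/10*pi_s_2 + 1/10*pi_s_3 + 3/10*pi_s_4 + 2/5*pi_s_5
  pi_s_4 = 3/10*pi_s_1 + 1/5*pi_s_2 + 1/10*pi_s_3 + 2/5*pi_s_4 + 1/5*pi_s_5
  pi_s_5 = 1/5*pi_s_1 + 3/10*pi_s_2 + 2/5*pi_s_3 + 1/10*pi_s_4 + 1/10*pi_s_5
with normalization: pi_s_1 + pi_s_2 + pi_s_3 + pi_s_4 + pi_s_5 = 1.

Using the first 4 balance equations plus normalization, the linear system A*pi = b is:
  [-9/10, 3/10, 1/10, 1/10, 1/10] . pi = 0
  [1/10, -9/10, 3/10, 1/10, 1/5] . pi = 0
  [3/10, 1/10, -9/10, 3/10, 2/5] . pi = 0
  [3/10, 1/5, 1/10, -3/5, 1/5] . pi = 0
  [1, 1, 1, 1, 1] . pi = 1

Solving yields:
  pi_s_1 = 397/2963
  pi_s_2 = 1007/5926
  pi_s_3 = 711/2963
  pi_s_4 = 1403/5926
  pi_s_5 = 650/2963

Verification (pi * P):
  397/2963*1/10 + 1007/5926*3/10 + 711/2963*1/10 + 1403/5926*1/10 + 650/2963*1/10 = 397/2963 = pi_s_1  (ok)
  397/2963*1/10 + 1007/5926*1/10 + 711/2963*3/10 + 1403/5926*1/10 + 650/2963*1/5 = 1007/5926 = pi_s_2  (ok)
  397/2963*3/10 + 1007/5926*1/10 + 711/2963*1/10 + 1403/5926*3/10 + 650/2963*2/5 = 711/2963 = pi_s_3  (ok)
  397/2963*3/10 + 1007/5926*1/5 + 711/2963*1/10 + 1403/5926*2/5 + 650/2963*1/5 = 1403/5926 = pi_s_4  (ok)
  397/2963*1/5 + 1007/5926*3/10 + 711/2963*2/5 + 1403/5926*1/10 + 650/2963*1/10 = 650/2963 = pi_s_5  (ok)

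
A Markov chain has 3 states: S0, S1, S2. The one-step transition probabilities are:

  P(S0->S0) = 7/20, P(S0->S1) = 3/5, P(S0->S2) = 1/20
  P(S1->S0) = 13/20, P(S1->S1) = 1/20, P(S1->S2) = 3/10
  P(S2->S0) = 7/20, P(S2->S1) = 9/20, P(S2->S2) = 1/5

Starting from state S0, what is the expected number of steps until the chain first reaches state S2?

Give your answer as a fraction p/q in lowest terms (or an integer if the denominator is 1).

Let h_i = expected steps to first reach S2 from state i.
Boundary: h_S2 = 0.
First-step equations for the other states:
  h_S0 = 1 + 7/20*h_S0 + 3/5*h_S1 + 1/20*h_S2
  h_S1 = 1 + 13/20*h_S0 + 1/20*h_S1 + 3/10*h_S2

Substituting h_S2 = 0 and rearranging gives the linear system (I - Q) h = 1:
  [13/20, -3/5] . (h_S0, h_S1) = 1
  [-13/20, 19/20] . (h_S0, h_S1) = 1

Solving yields:
  h_S0 = 620/91
  h_S1 = 40/7

Starting state is S0, so the expected hitting time is h_S0 = 620/91.

Answer: 620/91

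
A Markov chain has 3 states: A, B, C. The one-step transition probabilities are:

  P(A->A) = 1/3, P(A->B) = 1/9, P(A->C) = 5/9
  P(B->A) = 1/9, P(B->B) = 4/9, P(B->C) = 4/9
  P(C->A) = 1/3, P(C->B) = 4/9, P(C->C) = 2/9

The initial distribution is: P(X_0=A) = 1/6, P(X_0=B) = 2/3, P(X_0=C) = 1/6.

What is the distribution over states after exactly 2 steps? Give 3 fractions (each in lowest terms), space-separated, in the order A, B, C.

Answer: 20/81 31/81 10/27

Derivation:
Propagating the distribution step by step (d_{t+1} = d_t * P):
d_0 = (A=1/6, B=2/3, C=1/6)
  d_1[A] = 1/6*1/3 + 2/3*1/9 + 1/6*1/3 = 5/27
  d_1[B] = 1/6*1/9 + 2/3*4/9 + 1/6*4/9 = 7/18
  d_1[C] = 1/6*5/9 + 2/3*4/9 + 1/6*2/9 = 23/54
d_1 = (A=5/27, B=7/18, C=23/54)
  d_2[A] = 5/27*1/3 + 7/18*1/9 + 23/54*1/3 = 20/81
  d_2[B] = 5/27*1/9 + 7/18*4/9 + 23/54*4/9 = 31/81
  d_2[C] = 5/27*5/9 + 7/18*4/9 + 23/54*2/9 = 10/27
d_2 = (A=20/81, B=31/81, C=10/27)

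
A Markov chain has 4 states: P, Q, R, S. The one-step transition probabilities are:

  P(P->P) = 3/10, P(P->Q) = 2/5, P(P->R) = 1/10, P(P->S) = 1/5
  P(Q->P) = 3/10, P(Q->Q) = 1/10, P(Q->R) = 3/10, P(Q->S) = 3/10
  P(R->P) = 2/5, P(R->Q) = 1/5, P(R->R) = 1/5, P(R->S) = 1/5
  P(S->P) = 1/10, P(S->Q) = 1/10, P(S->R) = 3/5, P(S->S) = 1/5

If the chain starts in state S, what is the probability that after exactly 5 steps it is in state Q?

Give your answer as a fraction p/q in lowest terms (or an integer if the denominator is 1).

Answer: 21313/100000

Derivation:
Computing P^5 by repeated multiplication:
P^1 =
  P: [3/10, 2/5, 1/10, 1/5]
  Q: [3/10, 1/10, 3/10, 3/10]
  R: [2/5, 1/5, 1/5, 1/5]
  S: [1/10, 1/10, 3/5, 1/5]
P^2 =
  P: [27/100, 1/5, 29/100, 6/25]
  Q: [27/100, 11/50, 3/10, 21/100]
  R: [7/25, 6/25, 13/50, 11/50]
  S: [8/25, 19/100, 7/25, 21/100]
P^3 =
  P: [281/1000, 21/100, 289/1000, 11/50]
  Q: [36/125, 211/1000, 279/1000, 111/500]
  R: [141/500, 21/100, 71/250, 28/125]
  S: [143/500, 28/125, 271/1000, 219/1000]
P^4 =
  P: [2849/10000, 533/2500, 2809/10000, 221/1000]
  Q: [567/2000, 2143/10000, 2811/10000, 2211/10000]
  R: [709/2500, 213/1000, 353/1250, 221/1000]
  S: [2833/10000, 2129/10000, 1407/5000, 139/625]
P^5 =
  P: [28389/100000, 5339/25000, 28123/100000, 5533/25000]
  Q: [28389/100000, 5329/25000, 3519/12500, 22143/100000]
  R: [7101/25000, 5333/25000, 14067/50000, 2213/10000]
  S: [14183/50000, 21313/100000, 881/3125, 22129/100000]

(P^5)[S -> Q] = 21313/100000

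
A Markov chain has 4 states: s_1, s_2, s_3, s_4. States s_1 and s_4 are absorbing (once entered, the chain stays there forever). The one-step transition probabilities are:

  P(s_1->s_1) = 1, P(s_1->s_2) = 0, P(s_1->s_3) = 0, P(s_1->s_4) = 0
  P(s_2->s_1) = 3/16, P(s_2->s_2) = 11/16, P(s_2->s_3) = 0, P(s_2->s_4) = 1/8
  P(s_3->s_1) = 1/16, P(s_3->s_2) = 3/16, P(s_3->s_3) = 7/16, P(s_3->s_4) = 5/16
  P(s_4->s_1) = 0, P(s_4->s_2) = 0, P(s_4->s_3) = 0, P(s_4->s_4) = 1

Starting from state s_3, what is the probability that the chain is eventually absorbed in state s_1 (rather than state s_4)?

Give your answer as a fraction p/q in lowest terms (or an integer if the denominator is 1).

Let a_i = P(absorbed in s_1 | start in state i).
Boundary conditions: a_s_1 = 1, a_s_4 = 0.
For each transient state i, a_i = sum_j P(i->j) * a_j:
  a_s_2 = 3/16*a_s_1 + 11/16*a_s_2 + 0*a_s_3 + 1/8*a_s_4
  a_s_3 = 1/16*a_s_1 + 3/16*a_s_2 + 7/16*a_s_3 + 5/16*a_s_4

Substituting a_s_1 = 1 and a_s_4 = 0, rearrange to (I - Q) a = r where r[i] = P(i -> s_1):
  [5/16, 0] . (a_s_2, a_s_3) = 3/16
  [-3/16, 9/16] . (a_s_2, a_s_3) = 1/16

Solving yields:
  a_s_2 = 3/5
  a_s_3 = 14/45

Starting state is s_3, so the absorption probability is a_s_3 = 14/45.

Answer: 14/45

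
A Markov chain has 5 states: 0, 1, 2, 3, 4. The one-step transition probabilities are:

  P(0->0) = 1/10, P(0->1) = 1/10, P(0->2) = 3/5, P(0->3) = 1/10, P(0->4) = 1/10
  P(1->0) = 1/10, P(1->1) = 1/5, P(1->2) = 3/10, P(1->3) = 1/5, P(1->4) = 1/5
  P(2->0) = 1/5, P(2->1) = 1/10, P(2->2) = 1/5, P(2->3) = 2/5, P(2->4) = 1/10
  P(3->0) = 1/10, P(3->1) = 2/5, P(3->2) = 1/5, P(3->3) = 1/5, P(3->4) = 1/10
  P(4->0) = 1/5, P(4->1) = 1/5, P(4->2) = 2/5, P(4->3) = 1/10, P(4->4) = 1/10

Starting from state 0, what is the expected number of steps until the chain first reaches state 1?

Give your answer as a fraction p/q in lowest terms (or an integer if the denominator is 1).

Answer: 230/41

Derivation:
Let h_i = expected steps to first reach 1 from state i.
Boundary: h_1 = 0.
First-step equations for the other states:
  h_0 = 1 + 1/10*h_0 + 1/10*h_1 + 3/5*h_2 + 1/10*h_3 + 1/10*h_4
  h_2 = 1 + 1/5*h_0 + 1/10*h_1 + 1/5*h_2 + 2/5*h_3 + 1/10*h_4
  h_3 = 1 + 1/10*h_0 + 2/5*h_1 + 1/5*h_2 + 1/5*h_3 + 1/10*h_4
  h_4 = 1 + 1/5*h_0 + 1/5*h_1 + 2/5*h_2 + 1/10*h_3 + 1/10*h_4

Substituting h_1 = 0 and rearranging gives the linear system (I - Q) h = 1:
  [9/10, -3/5, -1/10, -1/10] . (h_0, h_2, h_3, h_4) = 1
  [-1/5, 4/5, -2/5, -1/10] . (h_0, h_2, h_3, h_4) = 1
  [-1/10, -1/5, 4/5, -1/10] . (h_0, h_2, h_3, h_4) = 1
  [-1/5, -2/5, -1/10, 9/10] . (h_0, h_2, h_3, h_4) = 1

Solving yields:
  h_0 = 230/41
  h_2 = 215/41
  h_3 = 160/41
  h_4 = 210/41

Starting state is 0, so the expected hitting time is h_0 = 230/41.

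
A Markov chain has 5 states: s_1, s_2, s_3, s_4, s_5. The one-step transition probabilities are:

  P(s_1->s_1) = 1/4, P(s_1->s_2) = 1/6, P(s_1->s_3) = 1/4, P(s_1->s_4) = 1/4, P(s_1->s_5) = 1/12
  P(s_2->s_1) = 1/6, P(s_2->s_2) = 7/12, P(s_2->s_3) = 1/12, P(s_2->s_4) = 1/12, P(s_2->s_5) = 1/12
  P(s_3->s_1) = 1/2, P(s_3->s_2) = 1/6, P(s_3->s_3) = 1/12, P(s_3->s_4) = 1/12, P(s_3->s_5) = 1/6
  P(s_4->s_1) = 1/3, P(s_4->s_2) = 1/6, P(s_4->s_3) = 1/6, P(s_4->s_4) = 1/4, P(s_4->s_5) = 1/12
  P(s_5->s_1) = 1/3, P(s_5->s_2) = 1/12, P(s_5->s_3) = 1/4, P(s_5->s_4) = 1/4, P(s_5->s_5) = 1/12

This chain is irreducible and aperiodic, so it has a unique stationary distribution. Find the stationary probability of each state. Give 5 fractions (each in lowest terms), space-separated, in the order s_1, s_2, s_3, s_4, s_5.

The stationary distribution satisfies pi = pi * P, i.e.:
  pi_s_1 = 1/4*pi_s_1 + 1/6*pi_s_2 + 1/2*pi_s_3 + 1/3*pi_s_4 + 1/3*pi_s_5
  pi_s_2 = 1/6*pi_s_1 + 7/12*pi_s_2 + 1/6*pi_s_3 + 1/6*pi_s_4 + 1/12*pi_s_5
  pi_s_3 = 1/4*pi_s_1 + 1/12*pi_s_2 + 1/12*pi_s_3 + 1/6*pi_s_4 + 1/4*pi_s_5
  pi_s_4 = 1/4*pi_s_1 + 1/12*pi_s_2 + 1/12*pi_s_3 + 1/4*pi_s_4 + 1/4*pi_s_5
  pi_s_5 = 1/12*pi_s_1 + 1/12*pi_s_2 + 1/6*pi_s_3 + 1/12*pi_s_4 + 1/12*pi_s_5
with normalization: pi_s_1 + pi_s_2 + pi_s_3 + pi_s_4 + pi_s_5 = 1.

Using the first 4 balance equations plus normalization, the linear system A*pi = b is:
  [-3/4, 1/6, 1/2, 1/3, 1/3] . pi = 0
  [1/6, -5/12, 1/6, 1/6, 1/12] . pi = 0
  [1/4, 1/12, -11/12, 1/6, 1/4] . pi = 0
  [1/4, 1/12, 1/12, -3/4, 1/4] . pi = 0
  [1, 1, 1, 1, 1] . pi = 1

Solving yields:
  pi_s_1 = 2025/6961
  pi_s_2 = 3785/13922
  pi_s_3 = 1133/6961
  pi_s_4 = 1236/6961
  pi_s_5 = 1349/13922

Verification (pi * P):
  2025/6961*1/4 + 3785/13922*1/6 + 1133/6961*1/2 + 1236/6961*1/3 + 1349/13922*1/3 = 2025/6961 = pi_s_1  (ok)
  2025/6961*1/6 + 3785/13922*7/12 + 1133/6961*1/6 + 1236/6961*1/6 + 1349/13922*1/12 = 3785/13922 = pi_s_2  (ok)
  2025/6961*1/4 + 3785/13922*1/12 + 1133/6961*1/12 + 1236/6961*1/6 + 1349/13922*1/4 = 1133/6961 = pi_s_3  (ok)
  2025/6961*1/4 + 3785/13922*1/12 + 1133/6961*1/12 + 1236/6961*1/4 + 1349/13922*1/4 = 1236/6961 = pi_s_4  (ok)
  2025/6961*1/12 + 3785/13922*1/12 + 1133/6961*1/6 + 1236/6961*1/12 + 1349/13922*1/12 = 1349/13922 = pi_s_5  (ok)

Answer: 2025/6961 3785/13922 1133/6961 1236/6961 1349/13922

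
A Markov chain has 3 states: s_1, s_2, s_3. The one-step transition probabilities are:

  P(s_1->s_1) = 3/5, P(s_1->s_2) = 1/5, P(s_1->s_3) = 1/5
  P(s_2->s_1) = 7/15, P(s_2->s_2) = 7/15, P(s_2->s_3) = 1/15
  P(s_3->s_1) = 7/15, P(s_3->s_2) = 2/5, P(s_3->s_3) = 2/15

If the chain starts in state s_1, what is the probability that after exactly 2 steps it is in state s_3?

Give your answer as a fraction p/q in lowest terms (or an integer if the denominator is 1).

Computing P^2 by repeated multiplication:
P^1 =
  s_1: [3/5, 1/5, 1/5]
  s_2: [7/15, 7/15, 1/15]
  s_3: [7/15, 2/5, 2/15]
P^2 =
  s_1: [41/75, 22/75, 4/25]
  s_2: [119/225, 76/225, 2/15]
  s_3: [119/225, 1/3, 31/225]

(P^2)[s_1 -> s_3] = 4/25

Answer: 4/25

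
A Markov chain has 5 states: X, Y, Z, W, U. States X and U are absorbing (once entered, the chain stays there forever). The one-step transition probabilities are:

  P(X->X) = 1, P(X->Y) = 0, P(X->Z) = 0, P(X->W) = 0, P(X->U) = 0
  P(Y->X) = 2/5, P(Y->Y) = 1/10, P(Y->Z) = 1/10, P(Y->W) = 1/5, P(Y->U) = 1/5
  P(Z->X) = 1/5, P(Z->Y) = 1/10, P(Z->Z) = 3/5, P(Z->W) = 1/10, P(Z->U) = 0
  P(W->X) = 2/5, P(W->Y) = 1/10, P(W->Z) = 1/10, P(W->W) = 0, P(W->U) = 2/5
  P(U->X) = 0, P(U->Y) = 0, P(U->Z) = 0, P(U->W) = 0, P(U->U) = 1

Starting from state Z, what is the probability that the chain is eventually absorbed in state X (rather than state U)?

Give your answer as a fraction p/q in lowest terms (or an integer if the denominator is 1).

Answer: 4/5

Derivation:
Let a_i = P(absorbed in X | start in state i).
Boundary conditions: a_X = 1, a_U = 0.
For each transient state i, a_i = sum_j P(i->j) * a_j:
  a_Y = 2/5*a_X + 1/10*a_Y + 1/10*a_Z + 1/5*a_W + 1/5*a_U
  a_Z = 1/5*a_X + 1/10*a_Y + 3/5*a_Z + 1/10*a_W + 0*a_U
  a_W = 2/5*a_X + 1/10*a_Y + 1/10*a_Z + 0*a_W + 2/5*a_U

Substituting a_X = 1 and a_U = 0, rearrange to (I - Q) a = r where r[i] = P(i -> X):
  [9/10, -1/10, -1/5] . (a_Y, a_Z, a_W) = 2/5
  [-1/10, 2/5, -1/10] . (a_Y, a_Z, a_W) = 1/5
  [-1/10, -1/10, 1] . (a_Y, a_Z, a_W) = 2/5

Solving yields:
  a_Y = 36/55
  a_Z = 4/5
  a_W = 6/11

Starting state is Z, so the absorption probability is a_Z = 4/5.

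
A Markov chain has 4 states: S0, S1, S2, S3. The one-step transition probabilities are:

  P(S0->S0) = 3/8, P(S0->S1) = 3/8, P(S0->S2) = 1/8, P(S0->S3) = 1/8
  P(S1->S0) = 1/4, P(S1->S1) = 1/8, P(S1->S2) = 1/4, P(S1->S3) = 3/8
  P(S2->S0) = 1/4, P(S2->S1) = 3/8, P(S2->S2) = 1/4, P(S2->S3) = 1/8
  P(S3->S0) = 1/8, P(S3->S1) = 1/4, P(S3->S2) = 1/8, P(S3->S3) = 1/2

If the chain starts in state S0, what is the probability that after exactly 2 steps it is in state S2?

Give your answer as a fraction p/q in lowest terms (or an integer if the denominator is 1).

Computing P^2 by repeated multiplication:
P^1 =
  S0: [3/8, 3/8, 1/8, 1/8]
  S1: [1/4, 1/8, 1/4, 3/8]
  S2: [1/4, 3/8, 1/4, 1/8]
  S3: [1/8, 1/4, 1/8, 1/2]
P^2 =
  S0: [9/32, 17/64, 3/16, 17/64]
  S1: [15/64, 19/64, 11/64, 19/64]
  S2: [17/64, 17/64, 13/64, 17/64]
  S3: [13/64, 1/4, 11/64, 3/8]

(P^2)[S0 -> S2] = 3/16

Answer: 3/16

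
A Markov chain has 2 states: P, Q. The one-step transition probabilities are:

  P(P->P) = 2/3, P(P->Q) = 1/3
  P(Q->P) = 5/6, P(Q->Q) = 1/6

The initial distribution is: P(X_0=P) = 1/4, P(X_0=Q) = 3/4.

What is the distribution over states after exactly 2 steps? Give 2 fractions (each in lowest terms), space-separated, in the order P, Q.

Answer: 101/144 43/144

Derivation:
Propagating the distribution step by step (d_{t+1} = d_t * P):
d_0 = (P=1/4, Q=3/4)
  d_1[P] = 1/4*2/3 + 3/4*5/6 = 19/24
  d_1[Q] = 1/4*1/3 + 3/4*1/6 = 5/24
d_1 = (P=19/24, Q=5/24)
  d_2[P] = 19/24*2/3 + 5/24*5/6 = 101/144
  d_2[Q] = 19/24*1/3 + 5/24*1/6 = 43/144
d_2 = (P=101/144, Q=43/144)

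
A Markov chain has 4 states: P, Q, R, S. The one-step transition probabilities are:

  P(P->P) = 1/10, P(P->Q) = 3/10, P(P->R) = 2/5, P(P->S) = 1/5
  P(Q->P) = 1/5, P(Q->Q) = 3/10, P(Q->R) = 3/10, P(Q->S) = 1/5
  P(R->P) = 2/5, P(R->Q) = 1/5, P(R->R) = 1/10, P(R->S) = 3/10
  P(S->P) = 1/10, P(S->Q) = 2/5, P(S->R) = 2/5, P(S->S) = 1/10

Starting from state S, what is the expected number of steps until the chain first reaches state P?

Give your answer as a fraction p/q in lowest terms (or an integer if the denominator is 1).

Answer: 282/61

Derivation:
Let h_i = expected steps to first reach P from state i.
Boundary: h_P = 0.
First-step equations for the other states:
  h_Q = 1 + 1/5*h_P + 3/10*h_Q + 3/10*h_R + 1/5*h_S
  h_R = 1 + 2/5*h_P + 1/5*h_Q + 1/10*h_R + 3/10*h_S
  h_S = 1 + 1/10*h_P + 2/5*h_Q + 2/5*h_R + 1/10*h_S

Substituting h_P = 0 and rearranging gives the linear system (I - Q) h = 1:
  [7/10, -3/10, -1/5] . (h_Q, h_R, h_S) = 1
  [-1/5, 9/10, -3/10] . (h_Q, h_R, h_S) = 1
  [-2/5, -2/5, 9/10] . (h_Q, h_R, h_S) = 1

Solving yields:
  h_Q = 262/61
  h_R = 220/61
  h_S = 282/61

Starting state is S, so the expected hitting time is h_S = 282/61.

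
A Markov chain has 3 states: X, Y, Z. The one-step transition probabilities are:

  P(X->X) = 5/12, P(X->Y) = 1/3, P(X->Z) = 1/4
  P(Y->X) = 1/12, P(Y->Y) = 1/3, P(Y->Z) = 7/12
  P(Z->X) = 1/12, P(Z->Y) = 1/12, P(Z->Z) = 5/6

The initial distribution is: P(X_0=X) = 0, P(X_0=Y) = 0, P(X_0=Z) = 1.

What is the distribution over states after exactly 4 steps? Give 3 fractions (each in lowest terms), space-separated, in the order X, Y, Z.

Answer: 10/81 515/3456 7543/10368

Derivation:
Propagating the distribution step by step (d_{t+1} = d_t * P):
d_0 = (X=0, Y=0, Z=1)
  d_1[X] = 0*5/12 + 0*1/12 + 1*1/12 = 1/12
  d_1[Y] = 0*1/3 + 0*1/3 + 1*1/12 = 1/12
  d_1[Z] = 0*1/4 + 0*7/12 + 1*5/6 = 5/6
d_1 = (X=1/12, Y=1/12, Z=5/6)
  d_2[X] = 1/12*5/12 + 1/12*1/12 + 5/6*1/12 = 1/9
  d_2[Y] = 1/12*1/3 + 1/12*1/3 + 5/6*1/12 = 1/8
  d_2[Z] = 1/12*1/4 + 1/12*7/12 + 5/6*5/6 = 55/72
d_2 = (X=1/9, Y=1/8, Z=55/72)
  d_3[X] = 1/9*5/12 + 1/8*1/12 + 55/72*1/12 = 13/108
  d_3[Y] = 1/9*1/3 + 1/8*1/3 + 55/72*1/12 = 41/288
  d_3[Z] = 1/9*1/4 + 1/8*7/12 + 55/72*5/6 = 637/864
d_3 = (X=13/108, Y=41/288, Z=637/864)
  d_4[X] = 13/108*5/12 + 41/288*1/12 + 637/864*1/12 = 10/81
  d_4[Y] = 13/108*1/3 + 41/288*1/3 + 637/864*1/12 = 515/3456
  d_4[Z] = 13/108*1/4 + 41/288*7/12 + 637/864*5/6 = 7543/10368
d_4 = (X=10/81, Y=515/3456, Z=7543/10368)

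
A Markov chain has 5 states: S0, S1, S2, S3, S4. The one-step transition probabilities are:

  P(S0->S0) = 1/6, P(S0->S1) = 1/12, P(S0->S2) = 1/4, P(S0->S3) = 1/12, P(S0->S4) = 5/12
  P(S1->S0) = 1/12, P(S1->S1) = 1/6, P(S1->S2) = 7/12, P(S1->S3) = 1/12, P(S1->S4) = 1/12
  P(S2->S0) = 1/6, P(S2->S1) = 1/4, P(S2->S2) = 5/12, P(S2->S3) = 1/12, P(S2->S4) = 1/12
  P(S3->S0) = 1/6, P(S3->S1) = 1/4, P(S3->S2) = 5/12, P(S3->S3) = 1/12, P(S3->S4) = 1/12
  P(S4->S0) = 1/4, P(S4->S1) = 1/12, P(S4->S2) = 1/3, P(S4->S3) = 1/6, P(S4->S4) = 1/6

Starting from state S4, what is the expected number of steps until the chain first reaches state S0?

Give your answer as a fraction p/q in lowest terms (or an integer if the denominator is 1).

Answer: 384/67

Derivation:
Let h_i = expected steps to first reach S0 from state i.
Boundary: h_S0 = 0.
First-step equations for the other states:
  h_S1 = 1 + 1/12*h_S0 + 1/6*h_S1 + 7/12*h_S2 + 1/12*h_S3 + 1/12*h_S4
  h_S2 = 1 + 1/6*h_S0 + 1/4*h_S1 + 5/12*h_S2 + 1/12*h_S3 + 1/12*h_S4
  h_S3 = 1 + 1/6*h_S0 + 1/4*h_S1 + 5/12*h_S2 + 1/12*h_S3 + 1/12*h_S4
  h_S4 = 1 + 1/4*h_S0 + 1/12*h_S1 + 1/3*h_S2 + 1/6*h_S3 + 1/6*h_S4

Substituting h_S0 = 0 and rearranging gives the linear system (I - Q) h = 1:
  [5/6, -7/12, -1/12, -1/12] . (h_S1, h_S2, h_S3, h_S4) = 1
  [-1/4, 7/12, -1/12, -1/12] . (h_S1, h_S2, h_S3, h_S4) = 1
  [-1/4, -5/12, 11/12, -1/12] . (h_S1, h_S2, h_S3, h_S4) = 1
  [-1/12, -1/3, -1/6, 5/6] . (h_S1, h_S2, h_S3, h_S4) = 1

Solving yields:
  h_S1 = 462/67
  h_S2 = 429/67
  h_S3 = 429/67
  h_S4 = 384/67

Starting state is S4, so the expected hitting time is h_S4 = 384/67.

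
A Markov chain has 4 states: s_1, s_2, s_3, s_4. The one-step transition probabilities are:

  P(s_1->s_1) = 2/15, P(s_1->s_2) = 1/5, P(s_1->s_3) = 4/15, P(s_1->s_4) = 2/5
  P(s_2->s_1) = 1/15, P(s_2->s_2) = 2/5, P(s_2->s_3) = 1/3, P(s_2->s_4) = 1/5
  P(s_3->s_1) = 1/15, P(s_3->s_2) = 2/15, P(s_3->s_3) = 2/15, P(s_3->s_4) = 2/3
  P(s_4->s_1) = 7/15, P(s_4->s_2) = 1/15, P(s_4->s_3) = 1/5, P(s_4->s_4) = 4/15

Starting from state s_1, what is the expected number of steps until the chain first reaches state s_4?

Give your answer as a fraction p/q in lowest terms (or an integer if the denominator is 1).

Answer: 1025/431

Derivation:
Let h_i = expected steps to first reach s_4 from state i.
Boundary: h_s_4 = 0.
First-step equations for the other states:
  h_s_1 = 1 + 2/15*h_s_1 + 1/5*h_s_2 + 4/15*h_s_3 + 2/5*h_s_4
  h_s_2 = 1 + 1/15*h_s_1 + 2/5*h_s_2 + 1/3*h_s_3 + 1/5*h_s_4
  h_s_3 = 1 + 1/15*h_s_1 + 2/15*h_s_2 + 2/15*h_s_3 + 2/3*h_s_4

Substituting h_s_4 = 0 and rearranging gives the linear system (I - Q) h = 1:
  [13/15, -1/5, -4/15] . (h_s_1, h_s_2, h_s_3) = 1
  [-1/15, 3/5, -1/3] . (h_s_1, h_s_2, h_s_3) = 1
  [-1/15, -2/15, 13/15] . (h_s_1, h_s_2, h_s_3) = 1

Solving yields:
  h_s_1 = 1025/431
  h_s_2 = 1260/431
  h_s_3 = 770/431

Starting state is s_1, so the expected hitting time is h_s_1 = 1025/431.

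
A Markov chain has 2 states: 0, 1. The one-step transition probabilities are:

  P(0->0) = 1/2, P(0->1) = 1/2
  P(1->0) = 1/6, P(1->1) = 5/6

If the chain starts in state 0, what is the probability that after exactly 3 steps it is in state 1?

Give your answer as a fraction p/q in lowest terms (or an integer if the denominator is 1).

Answer: 13/18

Derivation:
Computing P^3 by repeated multiplication:
P^1 =
  0: [1/2, 1/2]
  1: [1/6, 5/6]
P^2 =
  0: [1/3, 2/3]
  1: [2/9, 7/9]
P^3 =
  0: [5/18, 13/18]
  1: [13/54, 41/54]

(P^3)[0 -> 1] = 13/18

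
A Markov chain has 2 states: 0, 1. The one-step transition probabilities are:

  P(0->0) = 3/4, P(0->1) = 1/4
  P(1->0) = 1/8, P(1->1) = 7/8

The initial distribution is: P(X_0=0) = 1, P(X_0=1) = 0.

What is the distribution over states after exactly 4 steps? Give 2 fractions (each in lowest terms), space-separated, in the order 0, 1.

Answer: 891/2048 1157/2048

Derivation:
Propagating the distribution step by step (d_{t+1} = d_t * P):
d_0 = (0=1, 1=0)
  d_1[0] = 1*3/4 + 0*1/8 = 3/4
  d_1[1] = 1*1/4 + 0*7/8 = 1/4
d_1 = (0=3/4, 1=1/4)
  d_2[0] = 3/4*3/4 + 1/4*1/8 = 19/32
  d_2[1] = 3/4*1/4 + 1/4*7/8 = 13/32
d_2 = (0=19/32, 1=13/32)
  d_3[0] = 19/32*3/4 + 13/32*1/8 = 127/256
  d_3[1] = 19/32*1/4 + 13/32*7/8 = 129/256
d_3 = (0=127/256, 1=129/256)
  d_4[0] = 127/256*3/4 + 129/256*1/8 = 891/2048
  d_4[1] = 127/256*1/4 + 129/256*7/8 = 1157/2048
d_4 = (0=891/2048, 1=1157/2048)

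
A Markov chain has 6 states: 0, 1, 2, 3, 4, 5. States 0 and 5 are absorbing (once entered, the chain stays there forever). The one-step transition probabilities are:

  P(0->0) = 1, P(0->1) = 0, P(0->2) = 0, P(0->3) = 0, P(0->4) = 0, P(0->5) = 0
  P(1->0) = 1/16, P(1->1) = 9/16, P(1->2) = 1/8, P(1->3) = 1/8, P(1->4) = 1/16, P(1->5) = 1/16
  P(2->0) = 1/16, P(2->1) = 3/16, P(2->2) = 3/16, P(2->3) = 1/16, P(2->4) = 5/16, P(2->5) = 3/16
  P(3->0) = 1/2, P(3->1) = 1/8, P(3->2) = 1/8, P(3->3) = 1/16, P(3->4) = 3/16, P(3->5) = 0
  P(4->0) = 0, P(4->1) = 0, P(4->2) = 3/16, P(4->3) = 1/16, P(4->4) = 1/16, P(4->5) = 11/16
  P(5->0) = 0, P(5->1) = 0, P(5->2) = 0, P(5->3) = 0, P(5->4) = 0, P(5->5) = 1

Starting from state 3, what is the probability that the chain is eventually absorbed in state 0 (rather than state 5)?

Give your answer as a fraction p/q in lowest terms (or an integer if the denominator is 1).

Answer: 10104/15745

Derivation:
Let a_i = P(absorbed in 0 | start in state i).
Boundary conditions: a_0 = 1, a_5 = 0.
For each transient state i, a_i = sum_j P(i->j) * a_j:
  a_1 = 1/16*a_0 + 9/16*a_1 + 1/8*a_2 + 1/8*a_3 + 1/16*a_4 + 1/16*a_5
  a_2 = 1/16*a_0 + 3/16*a_1 + 3/16*a_2 + 1/16*a_3 + 5/16*a_4 + 3/16*a_5
  a_3 = 1/2*a_0 + 1/8*a_1 + 1/8*a_2 + 1/16*a_3 + 3/16*a_4 + 0*a_5
  a_4 = 0*a_0 + 0*a_1 + 3/16*a_2 + 1/16*a_3 + 1/16*a_4 + 11/16*a_5

Substituting a_0 = 1 and a_5 = 0, rearrange to (I - Q) a = r where r[i] = P(i -> 0):
  [7/16, -1/8, -1/8, -1/16] . (a_1, a_2, a_3, a_4) = 1/16
  [-3/16, 13/16, -1/16, -5/16] . (a_1, a_2, a_3, a_4) = 1/16
  [-1/8, -1/8, 15/16, -3/16] . (a_1, a_2, a_3, a_4) = 1/2
  [0, -3/16, -1/16, 15/16] . (a_1, a_2, a_3, a_4) = 0

Solving yields:
  a_1 = 6509/15745
  a_2 = 4062/15745
  a_3 = 10104/15745
  a_4 = 1486/15745

Starting state is 3, so the absorption probability is a_3 = 10104/15745.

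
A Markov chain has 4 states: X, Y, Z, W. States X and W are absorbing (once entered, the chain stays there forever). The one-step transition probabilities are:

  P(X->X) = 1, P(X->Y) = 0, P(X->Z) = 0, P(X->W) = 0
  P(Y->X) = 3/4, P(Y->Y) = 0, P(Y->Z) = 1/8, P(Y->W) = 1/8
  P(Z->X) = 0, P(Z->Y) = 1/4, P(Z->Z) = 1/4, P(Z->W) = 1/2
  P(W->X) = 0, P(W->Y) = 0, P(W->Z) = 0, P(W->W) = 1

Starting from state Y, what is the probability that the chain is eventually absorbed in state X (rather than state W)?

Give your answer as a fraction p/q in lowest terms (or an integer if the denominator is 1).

Let a_i = P(absorbed in X | start in state i).
Boundary conditions: a_X = 1, a_W = 0.
For each transient state i, a_i = sum_j P(i->j) * a_j:
  a_Y = 3/4*a_X + 0*a_Y + 1/8*a_Z + 1/8*a_W
  a_Z = 0*a_X + 1/4*a_Y + 1/4*a_Z + 1/2*a_W

Substituting a_X = 1 and a_W = 0, rearrange to (I - Q) a = r where r[i] = P(i -> X):
  [1, -1/8] . (a_Y, a_Z) = 3/4
  [-1/4, 3/4] . (a_Y, a_Z) = 0

Solving yields:
  a_Y = 18/23
  a_Z = 6/23

Starting state is Y, so the absorption probability is a_Y = 18/23.

Answer: 18/23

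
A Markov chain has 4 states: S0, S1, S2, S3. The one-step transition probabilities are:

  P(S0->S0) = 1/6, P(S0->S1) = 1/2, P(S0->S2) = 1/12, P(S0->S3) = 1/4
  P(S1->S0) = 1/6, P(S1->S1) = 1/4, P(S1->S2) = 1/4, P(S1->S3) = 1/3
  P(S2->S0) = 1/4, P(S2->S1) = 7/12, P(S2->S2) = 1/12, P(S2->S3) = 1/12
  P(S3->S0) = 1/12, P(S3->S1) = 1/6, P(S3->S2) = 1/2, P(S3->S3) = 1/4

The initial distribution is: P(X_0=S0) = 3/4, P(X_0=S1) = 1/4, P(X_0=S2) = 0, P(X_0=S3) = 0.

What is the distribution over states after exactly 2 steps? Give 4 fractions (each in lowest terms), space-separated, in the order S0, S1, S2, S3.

Answer: 89/576 179/576 155/576 17/64

Derivation:
Propagating the distribution step by step (d_{t+1} = d_t * P):
d_0 = (S0=3/4, S1=1/4, S2=0, S3=0)
  d_1[S0] = 3/4*1/6 + 1/4*1/6 + 0*1/4 + 0*1/12 = 1/6
  d_1[S1] = 3/4*1/2 + 1/4*1/4 + 0*7/12 + 0*1/6 = 7/16
  d_1[S2] = 3/4*1/12 + 1/4*1/4 + 0*1/12 + 0*1/2 = 1/8
  d_1[S3] = 3/4*1/4 + 1/4*1/3 + 0*1/12 + 0*1/4 = 13/48
d_1 = (S0=1/6, S1=7/16, S2=1/8, S3=13/48)
  d_2[S0] = 1/6*1/6 + 7/16*1/6 + 1/8*1/4 + 13/48*1/12 = 89/576
  d_2[S1] = 1/6*1/2 + 7/16*1/4 + 1/8*7/12 + 13/48*1/6 = 179/576
  d_2[S2] = 1/6*1/12 + 7/16*1/4 + 1/8*1/12 + 13/48*1/2 = 155/576
  d_2[S3] = 1/6*1/4 + 7/16*1/3 + 1/8*1/12 + 13/48*1/4 = 17/64
d_2 = (S0=89/576, S1=179/576, S2=155/576, S3=17/64)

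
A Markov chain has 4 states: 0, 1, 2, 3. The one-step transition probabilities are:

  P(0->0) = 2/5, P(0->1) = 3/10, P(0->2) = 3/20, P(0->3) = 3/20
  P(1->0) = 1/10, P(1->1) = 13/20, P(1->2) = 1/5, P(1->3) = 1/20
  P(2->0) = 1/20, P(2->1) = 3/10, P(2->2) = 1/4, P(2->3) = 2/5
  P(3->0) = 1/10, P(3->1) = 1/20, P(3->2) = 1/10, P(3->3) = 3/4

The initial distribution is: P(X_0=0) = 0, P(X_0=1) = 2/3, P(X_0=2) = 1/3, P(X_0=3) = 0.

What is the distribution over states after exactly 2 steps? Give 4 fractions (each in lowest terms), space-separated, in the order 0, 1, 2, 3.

Answer: 137/1200 89/200 19/100 301/1200

Derivation:
Propagating the distribution step by step (d_{t+1} = d_t * P):
d_0 = (0=0, 1=2/3, 2=1/3, 3=0)
  d_1[0] = 0*2/5 + 2/3*1/10 + 1/3*1/20 + 0*1/10 = 1/12
  d_1[1] = 0*3/10 + 2/3*13/20 + 1/3*3/10 + 0*1/20 = 8/15
  d_1[2] = 0*3/20 + 2/3*1/5 + 1/3*1/4 + 0*1/10 = 13/60
  d_1[3] = 0*3/20 + 2/3*1/20 + 1/3*2/5 + 0*3/4 = 1/6
d_1 = (0=1/12, 1=8/15, 2=13/60, 3=1/6)
  d_2[0] = 1/12*2/5 + 8/15*1/10 + 13/60*1/20 + 1/6*1/10 = 137/1200
  d_2[1] = 1/12*3/10 + 8/15*13/20 + 13/60*3/10 + 1/6*1/20 = 89/200
  d_2[2] = 1/12*3/20 + 8/15*1/5 + 13/60*1/4 + 1/6*1/10 = 19/100
  d_2[3] = 1/12*3/20 + 8/15*1/20 + 13/60*2/5 + 1/6*3/4 = 301/1200
d_2 = (0=137/1200, 1=89/200, 2=19/100, 3=301/1200)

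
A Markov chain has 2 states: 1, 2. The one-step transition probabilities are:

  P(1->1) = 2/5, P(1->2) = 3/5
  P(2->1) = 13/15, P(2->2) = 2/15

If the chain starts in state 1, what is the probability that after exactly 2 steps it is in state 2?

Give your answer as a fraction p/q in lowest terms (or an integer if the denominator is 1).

Answer: 8/25

Derivation:
Computing P^2 by repeated multiplication:
P^1 =
  1: [2/5, 3/5]
  2: [13/15, 2/15]
P^2 =
  1: [17/25, 8/25]
  2: [104/225, 121/225]

(P^2)[1 -> 2] = 8/25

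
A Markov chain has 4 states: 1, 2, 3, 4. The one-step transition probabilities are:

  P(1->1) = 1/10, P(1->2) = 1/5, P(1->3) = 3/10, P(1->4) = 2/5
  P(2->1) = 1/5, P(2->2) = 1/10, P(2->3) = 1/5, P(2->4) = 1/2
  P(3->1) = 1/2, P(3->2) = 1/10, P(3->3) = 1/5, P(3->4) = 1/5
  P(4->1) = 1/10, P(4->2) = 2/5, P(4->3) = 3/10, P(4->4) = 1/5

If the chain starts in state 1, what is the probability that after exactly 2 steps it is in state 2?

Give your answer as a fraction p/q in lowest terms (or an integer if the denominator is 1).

Answer: 23/100

Derivation:
Computing P^2 by repeated multiplication:
P^1 =
  1: [1/10, 1/5, 3/10, 2/5]
  2: [1/5, 1/10, 1/5, 1/2]
  3: [1/2, 1/10, 1/5, 1/5]
  4: [1/10, 2/5, 3/10, 1/5]
P^2 =
  1: [6/25, 23/100, 1/4, 7/25]
  2: [19/100, 27/100, 27/100, 27/100]
  3: [19/100, 21/100, 27/100, 33/100]
  4: [13/50, 17/100, 23/100, 17/50]

(P^2)[1 -> 2] = 23/100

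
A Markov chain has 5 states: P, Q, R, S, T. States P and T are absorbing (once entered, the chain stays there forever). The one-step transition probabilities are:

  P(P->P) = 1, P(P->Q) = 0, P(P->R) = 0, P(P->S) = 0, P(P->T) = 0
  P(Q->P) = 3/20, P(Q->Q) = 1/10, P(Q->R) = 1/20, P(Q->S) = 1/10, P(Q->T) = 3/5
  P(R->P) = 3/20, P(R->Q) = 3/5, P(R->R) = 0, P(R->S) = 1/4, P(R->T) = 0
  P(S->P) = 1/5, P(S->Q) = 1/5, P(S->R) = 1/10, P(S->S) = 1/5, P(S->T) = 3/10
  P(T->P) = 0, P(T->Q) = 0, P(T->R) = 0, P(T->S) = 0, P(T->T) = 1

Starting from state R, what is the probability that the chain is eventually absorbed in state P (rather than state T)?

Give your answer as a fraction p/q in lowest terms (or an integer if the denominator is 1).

Let a_i = P(absorbed in P | start in state i).
Boundary conditions: a_P = 1, a_T = 0.
For each transient state i, a_i = sum_j P(i->j) * a_j:
  a_Q = 3/20*a_P + 1/10*a_Q + 1/20*a_R + 1/10*a_S + 3/5*a_T
  a_R = 3/20*a_P + 3/5*a_Q + 0*a_R + 1/4*a_S + 0*a_T
  a_S = 1/5*a_P + 1/5*a_Q + 1/10*a_R + 1/5*a_S + 3/10*a_T

Substituting a_P = 1 and a_T = 0, rearrange to (I - Q) a = r where r[i] = P(i -> P):
  [9/10, -1/20, -1/10] . (a_Q, a_R, a_S) = 3/20
  [-3/5, 1, -1/4] . (a_Q, a_R, a_S) = 3/20
  [-1/5, -1/10, 4/5] . (a_Q, a_R, a_S) = 1/5

Solving yields:
  a_Q = 39/172
  a_R = 161/430
  a_S = 76/215

Starting state is R, so the absorption probability is a_R = 161/430.

Answer: 161/430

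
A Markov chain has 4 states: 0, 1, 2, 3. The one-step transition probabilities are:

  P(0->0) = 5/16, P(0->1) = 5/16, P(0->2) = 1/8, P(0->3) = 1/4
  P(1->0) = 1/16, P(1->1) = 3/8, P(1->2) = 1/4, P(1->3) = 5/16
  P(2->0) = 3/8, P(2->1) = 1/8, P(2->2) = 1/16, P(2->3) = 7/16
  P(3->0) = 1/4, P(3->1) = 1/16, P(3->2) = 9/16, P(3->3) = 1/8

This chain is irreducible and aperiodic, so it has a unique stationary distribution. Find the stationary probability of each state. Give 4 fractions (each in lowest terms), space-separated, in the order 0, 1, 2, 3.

The stationary distribution satisfies pi = pi * P, i.e.:
  pi_0 = 5/16*pi_0 + 1/16*pi_1 + 3/8*pi_2 + 1/4*pi_3
  pi_1 = 5/16*pi_0 + 3/8*pi_1 + 1/8*pi_2 + 1/16*pi_3
  pi_2 = 1/8*pi_0 + 1/4*pi_1 + 1/16*pi_2 + 9/16*pi_3
  pi_3 = 1/4*pi_0 + 5/16*pi_1 + 7/16*pi_2 + 1/8*pi_3
with normalization: pi_0 + pi_1 + pi_2 + pi_3 = 1.

Using the first 3 balance equations plus normalization, the linear system A*pi = b is:
  [-11/16, 1/16, 3/8, 1/4] . pi = 0
  [5/16, -5/8, 1/8, 1/16] . pi = 0
  [1/8, 1/4, -15/16, 9/16] . pi = 0
  [1, 1, 1, 1] . pi = 1

Solving yields:
  pi_0 = 1165/4496
  pi_1 = 937/4496
  pi_2 = 1151/4496
  pi_3 = 1243/4496

Verification (pi * P):
  1165/4496*5/16 + 937/4496*1/16 + 1151/4496*3/8 + 1243/4496*1/4 = 1165/4496 = pi_0  (ok)
  1165/4496*5/16 + 937/4496*3/8 + 1151/4496*1/8 + 1243/4496*1/16 = 937/4496 = pi_1  (ok)
  1165/4496*1/8 + 937/4496*1/4 + 1151/4496*1/16 + 1243/4496*9/16 = 1151/4496 = pi_2  (ok)
  1165/4496*1/4 + 937/4496*5/16 + 1151/4496*7/16 + 1243/4496*1/8 = 1243/4496 = pi_3  (ok)

Answer: 1165/4496 937/4496 1151/4496 1243/4496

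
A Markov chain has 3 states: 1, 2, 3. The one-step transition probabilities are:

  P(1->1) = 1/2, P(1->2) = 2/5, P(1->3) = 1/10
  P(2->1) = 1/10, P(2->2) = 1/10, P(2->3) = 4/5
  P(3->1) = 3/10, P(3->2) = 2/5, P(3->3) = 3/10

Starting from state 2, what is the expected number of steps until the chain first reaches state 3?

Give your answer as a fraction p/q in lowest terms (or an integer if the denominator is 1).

Let h_i = expected steps to first reach 3 from state i.
Boundary: h_3 = 0.
First-step equations for the other states:
  h_1 = 1 + 1/2*h_1 + 2/5*h_2 + 1/10*h_3
  h_2 = 1 + 1/10*h_1 + 1/10*h_2 + 4/5*h_3

Substituting h_3 = 0 and rearranging gives the linear system (I - Q) h = 1:
  [1/2, -2/5] . (h_1, h_2) = 1
  [-1/10, 9/10] . (h_1, h_2) = 1

Solving yields:
  h_1 = 130/41
  h_2 = 60/41

Starting state is 2, so the expected hitting time is h_2 = 60/41.

Answer: 60/41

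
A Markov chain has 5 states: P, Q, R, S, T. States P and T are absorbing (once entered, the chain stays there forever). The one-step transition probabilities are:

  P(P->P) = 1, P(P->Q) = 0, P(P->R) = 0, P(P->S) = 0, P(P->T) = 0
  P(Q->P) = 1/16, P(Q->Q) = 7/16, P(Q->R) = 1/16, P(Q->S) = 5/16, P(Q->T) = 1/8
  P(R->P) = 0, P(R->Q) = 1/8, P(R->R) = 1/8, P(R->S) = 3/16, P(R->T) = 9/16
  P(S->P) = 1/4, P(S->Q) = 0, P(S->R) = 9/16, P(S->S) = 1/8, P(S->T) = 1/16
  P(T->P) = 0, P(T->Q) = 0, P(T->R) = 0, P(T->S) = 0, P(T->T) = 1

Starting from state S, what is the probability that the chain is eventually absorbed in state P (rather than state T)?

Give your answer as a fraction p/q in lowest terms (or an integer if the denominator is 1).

Let a_i = P(absorbed in P | start in state i).
Boundary conditions: a_P = 1, a_T = 0.
For each transient state i, a_i = sum_j P(i->j) * a_j:
  a_Q = 1/16*a_P + 7/16*a_Q + 1/16*a_R + 5/16*a_S + 1/8*a_T
  a_R = 0*a_P + 1/8*a_Q + 1/8*a_R + 3/16*a_S + 9/16*a_T
  a_S = 1/4*a_P + 0*a_Q + 9/16*a_R + 1/8*a_S + 1/16*a_T

Substituting a_P = 1 and a_T = 0, rearrange to (I - Q) a = r where r[i] = P(i -> P):
  [9/16, -1/16, -5/16] . (a_Q, a_R, a_S) = 1/16
  [-1/8, 7/8, -3/16] . (a_Q, a_R, a_S) = 0
  [0, -9/16, 7/8] . (a_Q, a_R, a_S) = 1/4

Solving yields:
  a_Q = 461/1403
  a_R = 176/1403
  a_S = 514/1403

Starting state is S, so the absorption probability is a_S = 514/1403.

Answer: 514/1403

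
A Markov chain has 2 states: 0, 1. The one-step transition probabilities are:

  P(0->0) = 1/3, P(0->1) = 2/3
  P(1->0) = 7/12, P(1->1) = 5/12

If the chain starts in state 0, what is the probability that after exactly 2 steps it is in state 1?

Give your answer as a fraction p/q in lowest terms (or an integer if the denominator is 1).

Computing P^2 by repeated multiplication:
P^1 =
  0: [1/3, 2/3]
  1: [7/12, 5/12]
P^2 =
  0: [1/2, 1/2]
  1: [7/16, 9/16]

(P^2)[0 -> 1] = 1/2

Answer: 1/2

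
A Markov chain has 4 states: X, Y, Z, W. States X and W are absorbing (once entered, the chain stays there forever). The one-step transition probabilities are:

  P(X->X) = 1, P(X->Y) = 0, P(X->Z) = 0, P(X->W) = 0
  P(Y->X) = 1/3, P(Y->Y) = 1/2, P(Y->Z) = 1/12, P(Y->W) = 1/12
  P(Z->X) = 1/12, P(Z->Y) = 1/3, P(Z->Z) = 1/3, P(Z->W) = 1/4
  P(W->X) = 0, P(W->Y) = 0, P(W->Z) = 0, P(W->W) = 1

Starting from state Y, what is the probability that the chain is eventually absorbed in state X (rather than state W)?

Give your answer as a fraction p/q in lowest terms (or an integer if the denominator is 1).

Answer: 3/4

Derivation:
Let a_i = P(absorbed in X | start in state i).
Boundary conditions: a_X = 1, a_W = 0.
For each transient state i, a_i = sum_j P(i->j) * a_j:
  a_Y = 1/3*a_X + 1/2*a_Y + 1/12*a_Z + 1/12*a_W
  a_Z = 1/12*a_X + 1/3*a_Y + 1/3*a_Z + 1/4*a_W

Substituting a_X = 1 and a_W = 0, rearrange to (I - Q) a = r where r[i] = P(i -> X):
  [1/2, -1/12] . (a_Y, a_Z) = 1/3
  [-1/3, 2/3] . (a_Y, a_Z) = 1/12

Solving yields:
  a_Y = 3/4
  a_Z = 1/2

Starting state is Y, so the absorption probability is a_Y = 3/4.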